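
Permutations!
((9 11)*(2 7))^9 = (2 7)(9 11)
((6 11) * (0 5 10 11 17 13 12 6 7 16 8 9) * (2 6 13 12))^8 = (2 12 6 13 17)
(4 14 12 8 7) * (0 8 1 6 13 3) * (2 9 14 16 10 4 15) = (0 8 7 15 2 9 14 12 1 6 13 3)(4 16 10) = [8, 6, 9, 0, 16, 5, 13, 15, 7, 14, 4, 11, 1, 3, 12, 2, 10]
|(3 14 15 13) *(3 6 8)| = 6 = |(3 14 15 13 6 8)|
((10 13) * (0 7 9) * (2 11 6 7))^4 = (13)(0 7 11)(2 9 6) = ((0 2 11 6 7 9)(10 13))^4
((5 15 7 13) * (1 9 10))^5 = (1 10 9)(5 15 7 13)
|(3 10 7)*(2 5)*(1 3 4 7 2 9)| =6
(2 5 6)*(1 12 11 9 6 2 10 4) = (1 12 11 9 6 10 4)(2 5) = [0, 12, 5, 3, 1, 2, 10, 7, 8, 6, 4, 9, 11]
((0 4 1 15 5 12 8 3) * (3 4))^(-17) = (0 3)(1 15 5 12 8 4)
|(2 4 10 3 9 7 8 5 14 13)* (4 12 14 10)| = 12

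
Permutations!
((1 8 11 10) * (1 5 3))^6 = ((1 8 11 10 5 3))^6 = (11)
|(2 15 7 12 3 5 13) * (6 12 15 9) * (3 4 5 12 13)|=|(2 9 6 13)(3 12 4 5)(7 15)|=4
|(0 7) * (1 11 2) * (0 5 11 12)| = |(0 7 5 11 2 1 12)| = 7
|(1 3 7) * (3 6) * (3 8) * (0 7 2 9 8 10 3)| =9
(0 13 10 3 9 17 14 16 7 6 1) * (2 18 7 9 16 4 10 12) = [13, 0, 18, 16, 10, 5, 1, 6, 8, 17, 3, 11, 2, 12, 4, 15, 9, 14, 7] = (0 13 12 2 18 7 6 1)(3 16 9 17 14 4 10)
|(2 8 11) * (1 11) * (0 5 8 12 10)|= |(0 5 8 1 11 2 12 10)|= 8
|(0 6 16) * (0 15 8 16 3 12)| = 12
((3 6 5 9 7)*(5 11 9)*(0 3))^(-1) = (0 7 9 11 6 3)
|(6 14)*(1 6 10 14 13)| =|(1 6 13)(10 14)| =6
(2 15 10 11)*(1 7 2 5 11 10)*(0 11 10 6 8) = [11, 7, 15, 3, 4, 10, 8, 2, 0, 9, 6, 5, 12, 13, 14, 1] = (0 11 5 10 6 8)(1 7 2 15)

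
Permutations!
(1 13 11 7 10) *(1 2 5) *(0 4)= (0 4)(1 13 11 7 10 2 5)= [4, 13, 5, 3, 0, 1, 6, 10, 8, 9, 2, 7, 12, 11]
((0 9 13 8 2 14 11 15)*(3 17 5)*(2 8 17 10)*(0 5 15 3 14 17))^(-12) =(2 14)(3 15)(5 10)(11 17)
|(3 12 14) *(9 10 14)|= |(3 12 9 10 14)|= 5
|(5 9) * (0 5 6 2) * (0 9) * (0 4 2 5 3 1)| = |(0 3 1)(2 9 6 5 4)| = 15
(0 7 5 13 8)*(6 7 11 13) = (0 11 13 8)(5 6 7) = [11, 1, 2, 3, 4, 6, 7, 5, 0, 9, 10, 13, 12, 8]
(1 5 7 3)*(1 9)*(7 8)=(1 5 8 7 3 9)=[0, 5, 2, 9, 4, 8, 6, 3, 7, 1]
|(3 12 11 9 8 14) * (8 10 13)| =8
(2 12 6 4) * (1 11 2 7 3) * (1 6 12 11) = (12)(2 11)(3 6 4 7) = [0, 1, 11, 6, 7, 5, 4, 3, 8, 9, 10, 2, 12]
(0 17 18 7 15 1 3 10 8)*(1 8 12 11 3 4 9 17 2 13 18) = (0 2 13 18 7 15 8)(1 4 9 17)(3 10 12 11) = [2, 4, 13, 10, 9, 5, 6, 15, 0, 17, 12, 3, 11, 18, 14, 8, 16, 1, 7]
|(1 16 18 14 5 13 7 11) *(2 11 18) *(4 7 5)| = 4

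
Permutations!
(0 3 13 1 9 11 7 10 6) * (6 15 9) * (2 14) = (0 3 13 1 6)(2 14)(7 10 15 9 11) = [3, 6, 14, 13, 4, 5, 0, 10, 8, 11, 15, 7, 12, 1, 2, 9]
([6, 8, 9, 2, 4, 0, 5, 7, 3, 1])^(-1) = [5, 9, 3, 8, 4, 6, 0, 7, 1, 2]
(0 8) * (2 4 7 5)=(0 8)(2 4 7 5)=[8, 1, 4, 3, 7, 2, 6, 5, 0]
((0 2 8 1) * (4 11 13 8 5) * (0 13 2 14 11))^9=(0 2)(4 11)(5 14)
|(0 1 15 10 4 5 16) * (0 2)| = |(0 1 15 10 4 5 16 2)| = 8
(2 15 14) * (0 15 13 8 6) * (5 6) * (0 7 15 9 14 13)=(0 9 14 2)(5 6 7 15 13 8)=[9, 1, 0, 3, 4, 6, 7, 15, 5, 14, 10, 11, 12, 8, 2, 13]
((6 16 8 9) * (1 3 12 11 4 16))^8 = ((1 3 12 11 4 16 8 9 6))^8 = (1 6 9 8 16 4 11 12 3)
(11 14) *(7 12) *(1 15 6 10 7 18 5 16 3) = (1 15 6 10 7 12 18 5 16 3)(11 14) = [0, 15, 2, 1, 4, 16, 10, 12, 8, 9, 7, 14, 18, 13, 11, 6, 3, 17, 5]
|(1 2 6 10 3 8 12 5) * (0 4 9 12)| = 11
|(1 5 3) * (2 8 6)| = 3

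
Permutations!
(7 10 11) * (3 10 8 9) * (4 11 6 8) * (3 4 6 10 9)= (3 9 4 11 7 6 8)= [0, 1, 2, 9, 11, 5, 8, 6, 3, 4, 10, 7]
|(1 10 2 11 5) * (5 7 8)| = |(1 10 2 11 7 8 5)| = 7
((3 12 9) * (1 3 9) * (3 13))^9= (1 13 3 12)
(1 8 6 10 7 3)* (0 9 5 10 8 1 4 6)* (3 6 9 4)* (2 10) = (0 4 9 5 2 10 7 6 8) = [4, 1, 10, 3, 9, 2, 8, 6, 0, 5, 7]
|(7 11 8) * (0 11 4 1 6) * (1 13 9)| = 9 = |(0 11 8 7 4 13 9 1 6)|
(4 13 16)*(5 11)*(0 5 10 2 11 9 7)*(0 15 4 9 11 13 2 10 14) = (0 5 11 14)(2 13 16 9 7 15 4) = [5, 1, 13, 3, 2, 11, 6, 15, 8, 7, 10, 14, 12, 16, 0, 4, 9]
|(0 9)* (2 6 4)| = 6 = |(0 9)(2 6 4)|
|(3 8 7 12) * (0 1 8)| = 6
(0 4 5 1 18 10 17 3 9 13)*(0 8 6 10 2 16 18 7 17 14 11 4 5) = [5, 7, 16, 9, 0, 1, 10, 17, 6, 13, 14, 4, 12, 8, 11, 15, 18, 3, 2] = (0 5 1 7 17 3 9 13 8 6 10 14 11 4)(2 16 18)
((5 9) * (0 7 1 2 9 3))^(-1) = (0 3 5 9 2 1 7)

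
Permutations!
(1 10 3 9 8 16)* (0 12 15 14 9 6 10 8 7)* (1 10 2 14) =(0 12 15 1 8 16 10 3 6 2 14 9 7) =[12, 8, 14, 6, 4, 5, 2, 0, 16, 7, 3, 11, 15, 13, 9, 1, 10]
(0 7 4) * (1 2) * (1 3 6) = (0 7 4)(1 2 3 6) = [7, 2, 3, 6, 0, 5, 1, 4]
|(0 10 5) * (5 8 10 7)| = |(0 7 5)(8 10)| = 6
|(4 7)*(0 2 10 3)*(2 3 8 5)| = |(0 3)(2 10 8 5)(4 7)| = 4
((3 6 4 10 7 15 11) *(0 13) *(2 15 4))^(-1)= ((0 13)(2 15 11 3 6)(4 10 7))^(-1)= (0 13)(2 6 3 11 15)(4 7 10)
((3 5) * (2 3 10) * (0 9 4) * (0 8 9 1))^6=((0 1)(2 3 5 10)(4 8 9))^6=(2 5)(3 10)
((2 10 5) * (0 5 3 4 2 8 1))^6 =(0 8)(1 5)(2 3)(4 10)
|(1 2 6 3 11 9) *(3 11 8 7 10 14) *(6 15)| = |(1 2 15 6 11 9)(3 8 7 10 14)| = 30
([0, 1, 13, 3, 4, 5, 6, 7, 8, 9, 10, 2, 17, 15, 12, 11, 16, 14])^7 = (2 11 15 13)(12 17 14)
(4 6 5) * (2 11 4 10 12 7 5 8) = (2 11 4 6 8)(5 10 12 7) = [0, 1, 11, 3, 6, 10, 8, 5, 2, 9, 12, 4, 7]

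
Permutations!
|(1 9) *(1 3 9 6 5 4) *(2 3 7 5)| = |(1 6 2 3 9 7 5 4)| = 8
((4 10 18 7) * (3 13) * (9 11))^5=((3 13)(4 10 18 7)(9 11))^5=(3 13)(4 10 18 7)(9 11)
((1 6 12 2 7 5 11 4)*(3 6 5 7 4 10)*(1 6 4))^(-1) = (1 2 12 6 4 3 10 11 5)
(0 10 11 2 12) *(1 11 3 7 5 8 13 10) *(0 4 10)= (0 1 11 2 12 4 10 3 7 5 8 13)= [1, 11, 12, 7, 10, 8, 6, 5, 13, 9, 3, 2, 4, 0]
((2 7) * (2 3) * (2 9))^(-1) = ((2 7 3 9))^(-1) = (2 9 3 7)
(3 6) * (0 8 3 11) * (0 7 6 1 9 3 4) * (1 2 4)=(0 8 1 9 3 2 4)(6 11 7)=[8, 9, 4, 2, 0, 5, 11, 6, 1, 3, 10, 7]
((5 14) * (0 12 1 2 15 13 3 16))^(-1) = (0 16 3 13 15 2 1 12)(5 14)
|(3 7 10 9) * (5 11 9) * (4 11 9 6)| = |(3 7 10 5 9)(4 11 6)| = 15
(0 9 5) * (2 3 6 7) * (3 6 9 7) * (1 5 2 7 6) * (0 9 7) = [6, 5, 1, 7, 4, 9, 3, 0, 8, 2] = (0 6 3 7)(1 5 9 2)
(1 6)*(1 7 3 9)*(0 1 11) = (0 1 6 7 3 9 11) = [1, 6, 2, 9, 4, 5, 7, 3, 8, 11, 10, 0]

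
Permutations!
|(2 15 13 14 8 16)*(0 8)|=7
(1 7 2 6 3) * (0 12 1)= [12, 7, 6, 0, 4, 5, 3, 2, 8, 9, 10, 11, 1]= (0 12 1 7 2 6 3)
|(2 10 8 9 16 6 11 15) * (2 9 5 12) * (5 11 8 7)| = 30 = |(2 10 7 5 12)(6 8 11 15 9 16)|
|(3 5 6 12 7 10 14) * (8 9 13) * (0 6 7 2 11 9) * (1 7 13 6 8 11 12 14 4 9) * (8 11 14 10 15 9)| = 20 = |(0 11 1 7 15 9 6 10 4 8)(2 12)(3 5 13 14)|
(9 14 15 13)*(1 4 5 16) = [0, 4, 2, 3, 5, 16, 6, 7, 8, 14, 10, 11, 12, 9, 15, 13, 1] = (1 4 5 16)(9 14 15 13)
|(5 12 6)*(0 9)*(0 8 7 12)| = 7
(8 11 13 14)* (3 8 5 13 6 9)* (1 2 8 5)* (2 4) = [0, 4, 8, 5, 2, 13, 9, 7, 11, 3, 10, 6, 12, 14, 1] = (1 4 2 8 11 6 9 3 5 13 14)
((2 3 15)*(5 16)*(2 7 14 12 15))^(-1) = ((2 3)(5 16)(7 14 12 15))^(-1) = (2 3)(5 16)(7 15 12 14)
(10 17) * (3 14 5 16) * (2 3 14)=(2 3)(5 16 14)(10 17)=[0, 1, 3, 2, 4, 16, 6, 7, 8, 9, 17, 11, 12, 13, 5, 15, 14, 10]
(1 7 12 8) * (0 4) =[4, 7, 2, 3, 0, 5, 6, 12, 1, 9, 10, 11, 8] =(0 4)(1 7 12 8)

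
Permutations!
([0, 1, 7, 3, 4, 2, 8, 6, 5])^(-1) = (2 5 8 6 7)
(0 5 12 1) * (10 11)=(0 5 12 1)(10 11)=[5, 0, 2, 3, 4, 12, 6, 7, 8, 9, 11, 10, 1]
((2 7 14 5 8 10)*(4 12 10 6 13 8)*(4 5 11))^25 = ((2 7 14 11 4 12 10)(6 13 8))^25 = (2 4 7 12 14 10 11)(6 13 8)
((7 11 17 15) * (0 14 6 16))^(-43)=((0 14 6 16)(7 11 17 15))^(-43)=(0 14 6 16)(7 11 17 15)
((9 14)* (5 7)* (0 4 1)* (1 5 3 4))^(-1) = ((0 1)(3 4 5 7)(9 14))^(-1) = (0 1)(3 7 5 4)(9 14)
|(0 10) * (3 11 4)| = |(0 10)(3 11 4)| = 6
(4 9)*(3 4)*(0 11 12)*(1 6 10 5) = (0 11 12)(1 6 10 5)(3 4 9) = [11, 6, 2, 4, 9, 1, 10, 7, 8, 3, 5, 12, 0]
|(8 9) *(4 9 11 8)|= 2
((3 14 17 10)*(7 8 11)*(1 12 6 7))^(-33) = ((1 12 6 7 8 11)(3 14 17 10))^(-33) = (1 7)(3 10 17 14)(6 11)(8 12)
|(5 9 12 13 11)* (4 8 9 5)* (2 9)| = |(2 9 12 13 11 4 8)| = 7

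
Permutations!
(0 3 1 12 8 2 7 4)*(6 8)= (0 3 1 12 6 8 2 7 4)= [3, 12, 7, 1, 0, 5, 8, 4, 2, 9, 10, 11, 6]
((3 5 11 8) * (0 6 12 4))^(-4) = (12)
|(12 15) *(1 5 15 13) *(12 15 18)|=|(1 5 18 12 13)|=5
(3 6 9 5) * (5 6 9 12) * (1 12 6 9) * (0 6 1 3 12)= (0 6 1)(5 12)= [6, 0, 2, 3, 4, 12, 1, 7, 8, 9, 10, 11, 5]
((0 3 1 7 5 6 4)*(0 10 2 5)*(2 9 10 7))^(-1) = ((0 3 1 2 5 6 4 7)(9 10))^(-1) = (0 7 4 6 5 2 1 3)(9 10)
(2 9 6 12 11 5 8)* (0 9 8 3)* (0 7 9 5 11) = (0 5 3 7 9 6 12)(2 8) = [5, 1, 8, 7, 4, 3, 12, 9, 2, 6, 10, 11, 0]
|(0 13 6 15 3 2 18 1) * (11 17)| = |(0 13 6 15 3 2 18 1)(11 17)| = 8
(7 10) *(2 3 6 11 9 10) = (2 3 6 11 9 10 7) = [0, 1, 3, 6, 4, 5, 11, 2, 8, 10, 7, 9]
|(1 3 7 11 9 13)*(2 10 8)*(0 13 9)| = |(0 13 1 3 7 11)(2 10 8)| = 6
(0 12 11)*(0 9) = (0 12 11 9) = [12, 1, 2, 3, 4, 5, 6, 7, 8, 0, 10, 9, 11]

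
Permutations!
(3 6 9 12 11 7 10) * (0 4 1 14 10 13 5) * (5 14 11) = (0 4 1 11 7 13 14 10 3 6 9 12 5) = [4, 11, 2, 6, 1, 0, 9, 13, 8, 12, 3, 7, 5, 14, 10]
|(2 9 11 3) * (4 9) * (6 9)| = 6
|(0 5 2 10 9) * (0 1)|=|(0 5 2 10 9 1)|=6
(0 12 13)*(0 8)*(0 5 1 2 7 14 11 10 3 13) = (0 12)(1 2 7 14 11 10 3 13 8 5) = [12, 2, 7, 13, 4, 1, 6, 14, 5, 9, 3, 10, 0, 8, 11]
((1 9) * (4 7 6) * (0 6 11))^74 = ((0 6 4 7 11)(1 9))^74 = (0 11 7 4 6)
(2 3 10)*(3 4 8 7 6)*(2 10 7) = [0, 1, 4, 7, 8, 5, 3, 6, 2, 9, 10] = (10)(2 4 8)(3 7 6)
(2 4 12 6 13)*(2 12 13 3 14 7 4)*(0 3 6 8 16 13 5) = (0 3 14 7 4 5)(8 16 13 12) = [3, 1, 2, 14, 5, 0, 6, 4, 16, 9, 10, 11, 8, 12, 7, 15, 13]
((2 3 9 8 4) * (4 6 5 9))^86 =(2 4 3)(5 8)(6 9) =((2 3 4)(5 9 8 6))^86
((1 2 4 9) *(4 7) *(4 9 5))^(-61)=(1 9 7 2)(4 5)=((1 2 7 9)(4 5))^(-61)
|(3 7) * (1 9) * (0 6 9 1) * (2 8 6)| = |(0 2 8 6 9)(3 7)| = 10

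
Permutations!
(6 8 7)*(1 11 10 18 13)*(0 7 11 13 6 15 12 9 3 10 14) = (0 7 15 12 9 3 10 18 6 8 11 14)(1 13) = [7, 13, 2, 10, 4, 5, 8, 15, 11, 3, 18, 14, 9, 1, 0, 12, 16, 17, 6]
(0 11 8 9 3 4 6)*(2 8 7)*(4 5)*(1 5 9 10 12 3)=(0 11 7 2 8 10 12 3 9 1 5 4 6)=[11, 5, 8, 9, 6, 4, 0, 2, 10, 1, 12, 7, 3]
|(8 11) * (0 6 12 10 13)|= |(0 6 12 10 13)(8 11)|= 10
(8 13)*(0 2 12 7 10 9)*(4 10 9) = (0 2 12 7 9)(4 10)(8 13) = [2, 1, 12, 3, 10, 5, 6, 9, 13, 0, 4, 11, 7, 8]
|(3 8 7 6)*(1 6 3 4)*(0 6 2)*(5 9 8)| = |(0 6 4 1 2)(3 5 9 8 7)| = 5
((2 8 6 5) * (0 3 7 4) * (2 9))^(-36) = (2 9 5 6 8)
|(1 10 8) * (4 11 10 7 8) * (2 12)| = 6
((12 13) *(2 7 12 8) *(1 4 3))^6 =((1 4 3)(2 7 12 13 8))^6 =(2 7 12 13 8)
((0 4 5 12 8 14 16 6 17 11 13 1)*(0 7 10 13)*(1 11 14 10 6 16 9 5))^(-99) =(0 11 13 10 8 12 5 9 14 17 6 7 1 4)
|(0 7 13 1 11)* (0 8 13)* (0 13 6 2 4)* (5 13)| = 10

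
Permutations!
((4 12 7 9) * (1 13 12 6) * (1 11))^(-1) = (1 11 6 4 9 7 12 13)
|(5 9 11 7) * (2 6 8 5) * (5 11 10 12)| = 20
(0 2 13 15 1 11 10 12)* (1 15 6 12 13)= [2, 11, 1, 3, 4, 5, 12, 7, 8, 9, 13, 10, 0, 6, 14, 15]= (15)(0 2 1 11 10 13 6 12)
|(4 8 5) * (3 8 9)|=|(3 8 5 4 9)|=5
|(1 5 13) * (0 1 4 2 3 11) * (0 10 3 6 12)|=24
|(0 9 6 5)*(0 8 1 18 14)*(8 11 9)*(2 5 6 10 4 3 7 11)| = |(0 8 1 18 14)(2 5)(3 7 11 9 10 4)| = 30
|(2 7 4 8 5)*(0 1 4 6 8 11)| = 20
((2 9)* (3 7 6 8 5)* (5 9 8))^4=(2 8 9)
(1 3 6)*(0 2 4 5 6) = (0 2 4 5 6 1 3) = [2, 3, 4, 0, 5, 6, 1]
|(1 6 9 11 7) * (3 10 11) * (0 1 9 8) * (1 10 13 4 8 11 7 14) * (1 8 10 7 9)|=35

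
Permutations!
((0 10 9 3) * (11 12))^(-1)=((0 10 9 3)(11 12))^(-1)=(0 3 9 10)(11 12)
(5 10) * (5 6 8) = [0, 1, 2, 3, 4, 10, 8, 7, 5, 9, 6] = (5 10 6 8)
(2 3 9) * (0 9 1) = (0 9 2 3 1) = [9, 0, 3, 1, 4, 5, 6, 7, 8, 2]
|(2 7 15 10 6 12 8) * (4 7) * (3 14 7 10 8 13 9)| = 12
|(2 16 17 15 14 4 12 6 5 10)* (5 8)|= 11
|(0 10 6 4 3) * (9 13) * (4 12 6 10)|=6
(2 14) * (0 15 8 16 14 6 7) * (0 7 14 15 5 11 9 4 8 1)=(0 5 11 9 4 8 16 15 1)(2 6 14)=[5, 0, 6, 3, 8, 11, 14, 7, 16, 4, 10, 9, 12, 13, 2, 1, 15]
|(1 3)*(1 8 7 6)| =5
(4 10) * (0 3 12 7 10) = (0 3 12 7 10 4) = [3, 1, 2, 12, 0, 5, 6, 10, 8, 9, 4, 11, 7]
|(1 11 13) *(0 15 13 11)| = |(0 15 13 1)| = 4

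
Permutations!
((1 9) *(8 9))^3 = (9)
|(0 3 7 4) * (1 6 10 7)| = |(0 3 1 6 10 7 4)| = 7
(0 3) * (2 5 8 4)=(0 3)(2 5 8 4)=[3, 1, 5, 0, 2, 8, 6, 7, 4]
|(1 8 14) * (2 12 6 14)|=|(1 8 2 12 6 14)|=6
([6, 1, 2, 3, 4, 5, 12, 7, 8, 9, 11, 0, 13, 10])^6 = (13)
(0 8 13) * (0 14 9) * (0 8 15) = [15, 1, 2, 3, 4, 5, 6, 7, 13, 8, 10, 11, 12, 14, 9, 0] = (0 15)(8 13 14 9)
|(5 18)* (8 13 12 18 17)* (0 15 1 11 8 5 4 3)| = |(0 15 1 11 8 13 12 18 4 3)(5 17)| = 10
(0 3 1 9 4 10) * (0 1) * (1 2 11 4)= [3, 9, 11, 0, 10, 5, 6, 7, 8, 1, 2, 4]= (0 3)(1 9)(2 11 4 10)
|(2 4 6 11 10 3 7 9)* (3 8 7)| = 8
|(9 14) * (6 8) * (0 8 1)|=4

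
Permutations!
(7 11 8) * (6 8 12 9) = (6 8 7 11 12 9) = [0, 1, 2, 3, 4, 5, 8, 11, 7, 6, 10, 12, 9]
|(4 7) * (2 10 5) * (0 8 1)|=|(0 8 1)(2 10 5)(4 7)|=6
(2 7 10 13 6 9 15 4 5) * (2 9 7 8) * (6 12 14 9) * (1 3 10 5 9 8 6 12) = [0, 3, 6, 10, 9, 12, 7, 5, 2, 15, 13, 11, 14, 1, 8, 4] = (1 3 10 13)(2 6 7 5 12 14 8)(4 9 15)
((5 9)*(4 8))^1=((4 8)(5 9))^1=(4 8)(5 9)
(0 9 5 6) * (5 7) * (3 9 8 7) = [8, 1, 2, 9, 4, 6, 0, 5, 7, 3] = (0 8 7 5 6)(3 9)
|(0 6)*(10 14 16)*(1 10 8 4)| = |(0 6)(1 10 14 16 8 4)| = 6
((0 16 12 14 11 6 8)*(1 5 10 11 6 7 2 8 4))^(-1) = (0 8 2 7 11 10 5 1 4 6 14 12 16)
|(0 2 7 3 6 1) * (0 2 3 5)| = |(0 3 6 1 2 7 5)| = 7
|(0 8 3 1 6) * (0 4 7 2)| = 8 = |(0 8 3 1 6 4 7 2)|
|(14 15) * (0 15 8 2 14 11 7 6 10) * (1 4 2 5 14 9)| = |(0 15 11 7 6 10)(1 4 2 9)(5 14 8)| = 12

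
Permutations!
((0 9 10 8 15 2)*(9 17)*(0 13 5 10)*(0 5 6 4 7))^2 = (0 9 10 15 13 4)(2 6 7 17 5 8) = ((0 17 9 5 10 8 15 2 13 6 4 7))^2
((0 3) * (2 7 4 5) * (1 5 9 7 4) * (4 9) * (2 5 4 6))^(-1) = (0 3)(1 7 9 2 6 4)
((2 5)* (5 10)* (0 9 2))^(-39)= (0 9 2 10 5)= ((0 9 2 10 5))^(-39)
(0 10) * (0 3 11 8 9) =[10, 1, 2, 11, 4, 5, 6, 7, 9, 0, 3, 8] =(0 10 3 11 8 9)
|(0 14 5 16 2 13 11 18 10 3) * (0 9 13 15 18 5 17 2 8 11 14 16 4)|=18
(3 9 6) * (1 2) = [0, 2, 1, 9, 4, 5, 3, 7, 8, 6] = (1 2)(3 9 6)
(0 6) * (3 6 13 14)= (0 13 14 3 6)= [13, 1, 2, 6, 4, 5, 0, 7, 8, 9, 10, 11, 12, 14, 3]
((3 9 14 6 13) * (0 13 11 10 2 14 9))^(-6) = ((0 13 3)(2 14 6 11 10))^(-6) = (2 10 11 6 14)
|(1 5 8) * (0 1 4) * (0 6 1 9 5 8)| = |(0 9 5)(1 8 4 6)| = 12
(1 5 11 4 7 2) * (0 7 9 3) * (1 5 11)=(0 7 2 5 1 11 4 9 3)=[7, 11, 5, 0, 9, 1, 6, 2, 8, 3, 10, 4]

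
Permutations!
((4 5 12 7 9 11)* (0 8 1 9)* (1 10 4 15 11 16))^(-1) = ((0 8 10 4 5 12 7)(1 9 16)(11 15))^(-1) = (0 7 12 5 4 10 8)(1 16 9)(11 15)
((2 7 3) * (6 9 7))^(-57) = (2 7 6 3 9)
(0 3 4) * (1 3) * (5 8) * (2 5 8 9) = [1, 3, 5, 4, 0, 9, 6, 7, 8, 2] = (0 1 3 4)(2 5 9)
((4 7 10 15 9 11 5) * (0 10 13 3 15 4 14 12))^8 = (0 11 13)(3 10 5)(4 14 15)(7 12 9)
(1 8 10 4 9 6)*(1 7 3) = (1 8 10 4 9 6 7 3) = [0, 8, 2, 1, 9, 5, 7, 3, 10, 6, 4]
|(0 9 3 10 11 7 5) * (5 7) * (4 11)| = 7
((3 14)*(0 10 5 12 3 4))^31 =((0 10 5 12 3 14 4))^31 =(0 12 4 5 14 10 3)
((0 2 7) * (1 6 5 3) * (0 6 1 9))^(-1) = (0 9 3 5 6 7 2)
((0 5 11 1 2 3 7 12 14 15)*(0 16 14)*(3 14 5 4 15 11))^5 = ((0 4 15 16 5 3 7 12)(1 2 14 11))^5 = (0 3 15 12 5 4 7 16)(1 2 14 11)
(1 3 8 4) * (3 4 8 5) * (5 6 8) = (1 4)(3 6 8 5) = [0, 4, 2, 6, 1, 3, 8, 7, 5]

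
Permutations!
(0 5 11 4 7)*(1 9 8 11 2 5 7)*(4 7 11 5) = (0 11 7)(1 9 8 5 2 4) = [11, 9, 4, 3, 1, 2, 6, 0, 5, 8, 10, 7]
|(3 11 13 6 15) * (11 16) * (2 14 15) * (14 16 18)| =20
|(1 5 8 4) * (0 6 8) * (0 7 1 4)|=3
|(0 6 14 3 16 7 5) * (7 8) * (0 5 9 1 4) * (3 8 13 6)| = 11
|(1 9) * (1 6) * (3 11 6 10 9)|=|(1 3 11 6)(9 10)|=4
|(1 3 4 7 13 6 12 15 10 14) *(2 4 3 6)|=|(1 6 12 15 10 14)(2 4 7 13)|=12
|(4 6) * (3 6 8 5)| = 5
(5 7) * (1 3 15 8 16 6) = [0, 3, 2, 15, 4, 7, 1, 5, 16, 9, 10, 11, 12, 13, 14, 8, 6] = (1 3 15 8 16 6)(5 7)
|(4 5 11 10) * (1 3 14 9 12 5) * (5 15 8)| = 11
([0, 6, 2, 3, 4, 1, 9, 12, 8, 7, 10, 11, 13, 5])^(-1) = [0, 5, 2, 3, 4, 13, 1, 9, 8, 6, 10, 11, 7, 12]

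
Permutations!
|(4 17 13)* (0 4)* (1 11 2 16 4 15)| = 9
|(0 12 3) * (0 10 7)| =|(0 12 3 10 7)| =5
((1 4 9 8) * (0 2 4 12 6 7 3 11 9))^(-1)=((0 2 4)(1 12 6 7 3 11 9 8))^(-1)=(0 4 2)(1 8 9 11 3 7 6 12)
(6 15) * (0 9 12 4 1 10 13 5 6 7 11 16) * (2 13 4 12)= (0 9 2 13 5 6 15 7 11 16)(1 10 4)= [9, 10, 13, 3, 1, 6, 15, 11, 8, 2, 4, 16, 12, 5, 14, 7, 0]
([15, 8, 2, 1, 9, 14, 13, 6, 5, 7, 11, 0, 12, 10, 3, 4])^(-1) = (0 11 10 13 6 7 9 4 15)(1 3 14 5 8)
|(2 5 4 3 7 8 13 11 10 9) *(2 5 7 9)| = 12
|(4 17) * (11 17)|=3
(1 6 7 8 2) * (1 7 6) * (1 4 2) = (1 4 2 7 8) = [0, 4, 7, 3, 2, 5, 6, 8, 1]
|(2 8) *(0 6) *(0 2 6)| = 3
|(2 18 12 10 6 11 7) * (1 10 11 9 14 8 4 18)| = 12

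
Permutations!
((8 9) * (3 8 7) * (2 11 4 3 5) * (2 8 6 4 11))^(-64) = ((11)(3 6 4)(5 8 9 7))^(-64) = (11)(3 4 6)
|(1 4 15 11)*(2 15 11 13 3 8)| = 15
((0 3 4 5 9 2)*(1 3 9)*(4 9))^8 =((0 4 5 1 3 9 2))^8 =(0 4 5 1 3 9 2)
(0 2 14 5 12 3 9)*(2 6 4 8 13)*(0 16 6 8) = (0 8 13 2 14 5 12 3 9 16 6 4) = [8, 1, 14, 9, 0, 12, 4, 7, 13, 16, 10, 11, 3, 2, 5, 15, 6]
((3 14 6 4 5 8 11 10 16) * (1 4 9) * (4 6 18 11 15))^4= (1 6 9)(3 10 18)(11 14 16)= ((1 6 9)(3 14 18 11 10 16)(4 5 8 15))^4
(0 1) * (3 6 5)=(0 1)(3 6 5)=[1, 0, 2, 6, 4, 3, 5]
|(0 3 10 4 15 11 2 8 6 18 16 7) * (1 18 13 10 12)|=|(0 3 12 1 18 16 7)(2 8 6 13 10 4 15 11)|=56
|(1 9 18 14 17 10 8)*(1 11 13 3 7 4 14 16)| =|(1 9 18 16)(3 7 4 14 17 10 8 11 13)| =36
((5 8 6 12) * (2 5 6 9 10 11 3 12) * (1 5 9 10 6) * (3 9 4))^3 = (1 10 6 3 5 11 2 12 8 9 4)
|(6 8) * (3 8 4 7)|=|(3 8 6 4 7)|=5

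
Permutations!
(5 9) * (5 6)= [0, 1, 2, 3, 4, 9, 5, 7, 8, 6]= (5 9 6)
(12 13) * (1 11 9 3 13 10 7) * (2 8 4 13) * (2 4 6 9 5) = (1 11 5 2 8 6 9 3 4 13 12 10 7) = [0, 11, 8, 4, 13, 2, 9, 1, 6, 3, 7, 5, 10, 12]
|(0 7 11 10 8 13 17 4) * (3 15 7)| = 10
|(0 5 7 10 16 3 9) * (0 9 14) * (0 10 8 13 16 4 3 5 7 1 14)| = 11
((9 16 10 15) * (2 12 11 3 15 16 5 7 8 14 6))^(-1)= ((2 12 11 3 15 9 5 7 8 14 6)(10 16))^(-1)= (2 6 14 8 7 5 9 15 3 11 12)(10 16)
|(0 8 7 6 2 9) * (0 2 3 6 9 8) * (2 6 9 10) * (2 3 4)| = |(2 8 7 10 3 9 6 4)| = 8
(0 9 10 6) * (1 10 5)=(0 9 5 1 10 6)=[9, 10, 2, 3, 4, 1, 0, 7, 8, 5, 6]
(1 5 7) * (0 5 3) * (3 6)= (0 5 7 1 6 3)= [5, 6, 2, 0, 4, 7, 3, 1]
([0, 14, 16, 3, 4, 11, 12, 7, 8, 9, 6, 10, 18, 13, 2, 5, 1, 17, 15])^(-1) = (1 16 2 14)(5 15 18 12 6 10 11)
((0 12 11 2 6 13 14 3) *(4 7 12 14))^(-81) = ((0 14 3)(2 6 13 4 7 12 11))^(-81) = (14)(2 4 11 13 12 6 7)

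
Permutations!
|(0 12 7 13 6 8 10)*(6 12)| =|(0 6 8 10)(7 13 12)| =12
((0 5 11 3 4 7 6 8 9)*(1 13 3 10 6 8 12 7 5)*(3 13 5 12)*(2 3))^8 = ((13)(0 1 5 11 10 6 2 3 4 12 7 8 9))^8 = (13)(0 4 11 8 2 1 12 10 9 3 5 7 6)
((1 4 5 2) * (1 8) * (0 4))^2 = (0 5 8)(1 4 2)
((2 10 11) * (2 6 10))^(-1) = (6 11 10)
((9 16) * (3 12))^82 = ((3 12)(9 16))^82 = (16)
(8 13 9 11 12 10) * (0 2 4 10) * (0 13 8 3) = [2, 1, 4, 0, 10, 5, 6, 7, 8, 11, 3, 12, 13, 9] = (0 2 4 10 3)(9 11 12 13)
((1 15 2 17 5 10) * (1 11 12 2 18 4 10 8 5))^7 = (1 2 11 4 15 17 12 10 18)(5 8)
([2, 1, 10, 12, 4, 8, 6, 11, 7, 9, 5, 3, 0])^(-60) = (0 5 11)(2 8 3)(7 12 10)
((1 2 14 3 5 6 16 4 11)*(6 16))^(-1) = ((1 2 14 3 5 16 4 11))^(-1) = (1 11 4 16 5 3 14 2)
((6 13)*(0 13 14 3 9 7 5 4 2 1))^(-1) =((0 13 6 14 3 9 7 5 4 2 1))^(-1) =(0 1 2 4 5 7 9 3 14 6 13)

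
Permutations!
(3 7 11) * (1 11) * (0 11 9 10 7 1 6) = [11, 9, 2, 1, 4, 5, 0, 6, 8, 10, 7, 3] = (0 11 3 1 9 10 7 6)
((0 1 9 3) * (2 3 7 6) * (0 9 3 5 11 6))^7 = ((0 1 3 9 7)(2 5 11 6))^7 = (0 3 7 1 9)(2 6 11 5)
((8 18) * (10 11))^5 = (8 18)(10 11)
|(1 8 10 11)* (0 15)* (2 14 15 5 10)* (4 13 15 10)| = 30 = |(0 5 4 13 15)(1 8 2 14 10 11)|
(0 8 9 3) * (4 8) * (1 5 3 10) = (0 4 8 9 10 1 5 3) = [4, 5, 2, 0, 8, 3, 6, 7, 9, 10, 1]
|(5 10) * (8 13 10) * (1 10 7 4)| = |(1 10 5 8 13 7 4)| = 7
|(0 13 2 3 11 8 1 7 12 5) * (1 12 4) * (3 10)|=|(0 13 2 10 3 11 8 12 5)(1 7 4)|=9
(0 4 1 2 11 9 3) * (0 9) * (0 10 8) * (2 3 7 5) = (0 4 1 3 9 7 5 2 11 10 8) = [4, 3, 11, 9, 1, 2, 6, 5, 0, 7, 8, 10]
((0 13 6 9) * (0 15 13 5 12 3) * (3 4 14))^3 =((0 5 12 4 14 3)(6 9 15 13))^3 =(0 4)(3 12)(5 14)(6 13 15 9)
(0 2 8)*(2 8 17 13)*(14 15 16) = (0 8)(2 17 13)(14 15 16) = [8, 1, 17, 3, 4, 5, 6, 7, 0, 9, 10, 11, 12, 2, 15, 16, 14, 13]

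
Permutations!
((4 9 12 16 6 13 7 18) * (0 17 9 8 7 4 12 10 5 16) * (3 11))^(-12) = (0 17 9 10 5 16 6 13 4 8 7 18 12)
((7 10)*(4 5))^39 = ((4 5)(7 10))^39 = (4 5)(7 10)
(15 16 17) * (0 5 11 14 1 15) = [5, 15, 2, 3, 4, 11, 6, 7, 8, 9, 10, 14, 12, 13, 1, 16, 17, 0] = (0 5 11 14 1 15 16 17)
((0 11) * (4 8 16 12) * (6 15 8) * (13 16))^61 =((0 11)(4 6 15 8 13 16 12))^61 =(0 11)(4 16 8 6 12 13 15)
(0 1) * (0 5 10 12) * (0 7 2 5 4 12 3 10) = (0 1 4 12 7 2 5)(3 10) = [1, 4, 5, 10, 12, 0, 6, 2, 8, 9, 3, 11, 7]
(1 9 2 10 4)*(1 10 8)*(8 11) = (1 9 2 11 8)(4 10) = [0, 9, 11, 3, 10, 5, 6, 7, 1, 2, 4, 8]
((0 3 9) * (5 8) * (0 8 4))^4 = ((0 3 9 8 5 4))^4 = (0 5 9)(3 4 8)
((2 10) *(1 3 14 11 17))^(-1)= (1 17 11 14 3)(2 10)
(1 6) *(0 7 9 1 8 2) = (0 7 9 1 6 8 2) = [7, 6, 0, 3, 4, 5, 8, 9, 2, 1]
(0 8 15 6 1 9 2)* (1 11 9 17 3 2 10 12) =(0 8 15 6 11 9 10 12 1 17 3 2) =[8, 17, 0, 2, 4, 5, 11, 7, 15, 10, 12, 9, 1, 13, 14, 6, 16, 3]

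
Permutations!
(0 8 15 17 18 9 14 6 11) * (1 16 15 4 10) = (0 8 4 10 1 16 15 17 18 9 14 6 11) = [8, 16, 2, 3, 10, 5, 11, 7, 4, 14, 1, 0, 12, 13, 6, 17, 15, 18, 9]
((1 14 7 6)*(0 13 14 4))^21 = (14)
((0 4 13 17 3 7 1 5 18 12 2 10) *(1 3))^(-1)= (0 10 2 12 18 5 1 17 13 4)(3 7)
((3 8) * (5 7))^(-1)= (3 8)(5 7)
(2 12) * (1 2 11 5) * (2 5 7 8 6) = [0, 5, 12, 3, 4, 1, 2, 8, 6, 9, 10, 7, 11] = (1 5)(2 12 11 7 8 6)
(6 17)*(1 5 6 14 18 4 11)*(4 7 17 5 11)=(1 11)(5 6)(7 17 14 18)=[0, 11, 2, 3, 4, 6, 5, 17, 8, 9, 10, 1, 12, 13, 18, 15, 16, 14, 7]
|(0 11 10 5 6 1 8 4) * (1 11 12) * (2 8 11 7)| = |(0 12 1 11 10 5 6 7 2 8 4)| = 11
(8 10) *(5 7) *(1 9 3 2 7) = (1 9 3 2 7 5)(8 10) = [0, 9, 7, 2, 4, 1, 6, 5, 10, 3, 8]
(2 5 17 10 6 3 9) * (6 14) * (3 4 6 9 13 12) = (2 5 17 10 14 9)(3 13 12)(4 6) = [0, 1, 5, 13, 6, 17, 4, 7, 8, 2, 14, 11, 3, 12, 9, 15, 16, 10]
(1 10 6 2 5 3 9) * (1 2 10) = [0, 1, 5, 9, 4, 3, 10, 7, 8, 2, 6] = (2 5 3 9)(6 10)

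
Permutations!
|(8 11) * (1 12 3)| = |(1 12 3)(8 11)| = 6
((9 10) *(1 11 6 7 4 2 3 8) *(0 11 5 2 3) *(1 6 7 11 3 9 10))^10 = (0 2 5 1 9 4 7 11 6 8 3) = ((0 3 8 6 11 7 4 9 1 5 2))^10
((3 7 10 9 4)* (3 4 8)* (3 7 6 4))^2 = (3 4 6)(7 9)(8 10)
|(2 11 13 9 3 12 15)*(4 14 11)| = |(2 4 14 11 13 9 3 12 15)| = 9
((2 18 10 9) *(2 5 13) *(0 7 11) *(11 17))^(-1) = (0 11 17 7)(2 13 5 9 10 18)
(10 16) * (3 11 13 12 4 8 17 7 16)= (3 11 13 12 4 8 17 7 16 10)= [0, 1, 2, 11, 8, 5, 6, 16, 17, 9, 3, 13, 4, 12, 14, 15, 10, 7]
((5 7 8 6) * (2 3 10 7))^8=(2 3 10 7 8 6 5)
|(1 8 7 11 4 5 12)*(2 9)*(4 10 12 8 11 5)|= |(1 11 10 12)(2 9)(5 8 7)|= 12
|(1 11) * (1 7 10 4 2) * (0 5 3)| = 6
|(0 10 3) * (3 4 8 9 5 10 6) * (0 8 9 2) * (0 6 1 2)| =12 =|(0 1 2 6 3 8)(4 9 5 10)|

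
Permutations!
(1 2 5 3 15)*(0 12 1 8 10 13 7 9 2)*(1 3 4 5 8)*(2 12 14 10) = (0 14 10 13 7 9 12 3 15 1)(2 8)(4 5) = [14, 0, 8, 15, 5, 4, 6, 9, 2, 12, 13, 11, 3, 7, 10, 1]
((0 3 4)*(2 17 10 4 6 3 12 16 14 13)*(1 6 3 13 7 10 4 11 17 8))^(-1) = (0 4 17 11 10 7 14 16 12)(1 8 2 13 6)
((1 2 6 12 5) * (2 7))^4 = ((1 7 2 6 12 5))^4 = (1 12 2)(5 6 7)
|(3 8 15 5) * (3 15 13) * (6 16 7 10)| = 12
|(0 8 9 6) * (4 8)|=5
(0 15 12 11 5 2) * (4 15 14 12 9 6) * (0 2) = (0 14 12 11 5)(4 15 9 6) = [14, 1, 2, 3, 15, 0, 4, 7, 8, 6, 10, 5, 11, 13, 12, 9]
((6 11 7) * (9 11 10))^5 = (11)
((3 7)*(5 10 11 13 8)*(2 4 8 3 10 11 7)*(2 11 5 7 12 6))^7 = (3 11 13)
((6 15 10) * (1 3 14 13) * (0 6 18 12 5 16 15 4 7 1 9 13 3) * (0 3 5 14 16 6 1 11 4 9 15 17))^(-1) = ((0 1 3 16 17)(4 7 11)(5 6 9 13 15 10 18 12 14))^(-1) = (0 17 16 3 1)(4 11 7)(5 14 12 18 10 15 13 9 6)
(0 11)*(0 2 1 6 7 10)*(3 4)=(0 11 2 1 6 7 10)(3 4)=[11, 6, 1, 4, 3, 5, 7, 10, 8, 9, 0, 2]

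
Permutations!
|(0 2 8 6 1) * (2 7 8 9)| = 10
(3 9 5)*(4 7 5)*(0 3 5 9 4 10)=(0 3 4 7 9 10)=[3, 1, 2, 4, 7, 5, 6, 9, 8, 10, 0]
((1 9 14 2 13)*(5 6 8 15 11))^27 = ((1 9 14 2 13)(5 6 8 15 11))^27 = (1 14 13 9 2)(5 8 11 6 15)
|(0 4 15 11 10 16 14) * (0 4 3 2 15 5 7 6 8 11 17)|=|(0 3 2 15 17)(4 5 7 6 8 11 10 16 14)|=45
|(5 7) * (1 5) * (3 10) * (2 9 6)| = |(1 5 7)(2 9 6)(3 10)| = 6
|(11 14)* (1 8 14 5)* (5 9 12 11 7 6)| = |(1 8 14 7 6 5)(9 12 11)| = 6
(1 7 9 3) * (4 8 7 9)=(1 9 3)(4 8 7)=[0, 9, 2, 1, 8, 5, 6, 4, 7, 3]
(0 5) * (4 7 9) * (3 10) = (0 5)(3 10)(4 7 9) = [5, 1, 2, 10, 7, 0, 6, 9, 8, 4, 3]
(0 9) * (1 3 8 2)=(0 9)(1 3 8 2)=[9, 3, 1, 8, 4, 5, 6, 7, 2, 0]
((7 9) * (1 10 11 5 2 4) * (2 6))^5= (1 2 5 10 4 6 11)(7 9)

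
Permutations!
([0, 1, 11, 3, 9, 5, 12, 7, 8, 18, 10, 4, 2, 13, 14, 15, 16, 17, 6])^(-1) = [0, 1, 12, 3, 11, 5, 18, 7, 8, 4, 10, 2, 6, 13, 14, 15, 16, 17, 9]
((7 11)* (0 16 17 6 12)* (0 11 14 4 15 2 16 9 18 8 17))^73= ((0 9 18 8 17 6 12 11 7 14 4 15 2 16))^73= (0 8 12 14 2 9 17 11 4 16 18 6 7 15)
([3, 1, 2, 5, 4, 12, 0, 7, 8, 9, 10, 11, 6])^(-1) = (0 6 12 5 3)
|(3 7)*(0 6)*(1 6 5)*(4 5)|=10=|(0 4 5 1 6)(3 7)|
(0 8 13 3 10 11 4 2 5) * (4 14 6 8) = [4, 1, 5, 10, 2, 0, 8, 7, 13, 9, 11, 14, 12, 3, 6] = (0 4 2 5)(3 10 11 14 6 8 13)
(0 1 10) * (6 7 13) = (0 1 10)(6 7 13) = [1, 10, 2, 3, 4, 5, 7, 13, 8, 9, 0, 11, 12, 6]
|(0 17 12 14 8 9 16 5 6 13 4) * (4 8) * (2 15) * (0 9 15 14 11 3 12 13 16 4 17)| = 6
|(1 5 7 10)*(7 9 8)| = 6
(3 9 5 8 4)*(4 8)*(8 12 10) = [0, 1, 2, 9, 3, 4, 6, 7, 12, 5, 8, 11, 10] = (3 9 5 4)(8 12 10)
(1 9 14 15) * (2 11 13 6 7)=(1 9 14 15)(2 11 13 6 7)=[0, 9, 11, 3, 4, 5, 7, 2, 8, 14, 10, 13, 12, 6, 15, 1]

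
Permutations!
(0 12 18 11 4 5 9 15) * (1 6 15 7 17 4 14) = (0 12 18 11 14 1 6 15)(4 5 9 7 17) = [12, 6, 2, 3, 5, 9, 15, 17, 8, 7, 10, 14, 18, 13, 1, 0, 16, 4, 11]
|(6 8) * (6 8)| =1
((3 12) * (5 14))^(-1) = ((3 12)(5 14))^(-1) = (3 12)(5 14)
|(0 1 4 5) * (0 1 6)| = |(0 6)(1 4 5)| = 6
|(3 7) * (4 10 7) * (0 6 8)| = 12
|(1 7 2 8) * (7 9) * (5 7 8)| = |(1 9 8)(2 5 7)| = 3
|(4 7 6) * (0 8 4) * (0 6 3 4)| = |(0 8)(3 4 7)| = 6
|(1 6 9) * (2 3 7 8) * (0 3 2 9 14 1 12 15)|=21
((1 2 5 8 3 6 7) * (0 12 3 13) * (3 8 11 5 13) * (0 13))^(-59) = (13)(0 7 8 2 6 12 1 3)(5 11)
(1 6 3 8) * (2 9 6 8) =(1 8)(2 9 6 3) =[0, 8, 9, 2, 4, 5, 3, 7, 1, 6]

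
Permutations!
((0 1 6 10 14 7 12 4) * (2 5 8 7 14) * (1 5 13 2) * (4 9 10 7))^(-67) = (14)(0 5 8 4)(1 10 9 12 7 6)(2 13)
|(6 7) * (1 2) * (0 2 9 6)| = |(0 2 1 9 6 7)| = 6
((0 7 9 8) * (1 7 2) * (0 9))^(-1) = ((0 2 1 7)(8 9))^(-1) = (0 7 1 2)(8 9)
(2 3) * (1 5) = (1 5)(2 3) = [0, 5, 3, 2, 4, 1]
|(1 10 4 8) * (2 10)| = 5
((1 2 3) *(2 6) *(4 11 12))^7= (1 3 2 6)(4 11 12)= ((1 6 2 3)(4 11 12))^7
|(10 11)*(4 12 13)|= |(4 12 13)(10 11)|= 6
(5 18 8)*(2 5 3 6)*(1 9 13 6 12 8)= (1 9 13 6 2 5 18)(3 12 8)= [0, 9, 5, 12, 4, 18, 2, 7, 3, 13, 10, 11, 8, 6, 14, 15, 16, 17, 1]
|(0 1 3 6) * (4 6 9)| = |(0 1 3 9 4 6)| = 6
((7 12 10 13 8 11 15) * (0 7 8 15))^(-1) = (0 11 8 15 13 10 12 7) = ((0 7 12 10 13 15 8 11))^(-1)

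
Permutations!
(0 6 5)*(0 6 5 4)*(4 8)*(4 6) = [5, 1, 2, 3, 0, 4, 8, 7, 6] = (0 5 4)(6 8)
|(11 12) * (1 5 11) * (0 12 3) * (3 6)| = 7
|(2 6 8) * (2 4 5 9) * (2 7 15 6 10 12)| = 21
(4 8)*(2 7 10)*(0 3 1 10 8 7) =[3, 10, 0, 1, 7, 5, 6, 8, 4, 9, 2] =(0 3 1 10 2)(4 7 8)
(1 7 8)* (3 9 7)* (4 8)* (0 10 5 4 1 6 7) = [10, 3, 2, 9, 8, 4, 7, 1, 6, 0, 5] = (0 10 5 4 8 6 7 1 3 9)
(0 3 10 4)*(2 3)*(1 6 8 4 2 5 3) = (0 5 3 10 2 1 6 8 4) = [5, 6, 1, 10, 0, 3, 8, 7, 4, 9, 2]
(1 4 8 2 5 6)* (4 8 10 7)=[0, 8, 5, 3, 10, 6, 1, 4, 2, 9, 7]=(1 8 2 5 6)(4 10 7)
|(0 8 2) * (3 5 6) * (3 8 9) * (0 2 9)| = |(3 5 6 8 9)| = 5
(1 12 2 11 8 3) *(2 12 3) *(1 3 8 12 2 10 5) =[0, 8, 11, 3, 4, 1, 6, 7, 10, 9, 5, 12, 2] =(1 8 10 5)(2 11 12)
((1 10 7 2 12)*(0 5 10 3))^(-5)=(0 7 1 5 2 3 10 12)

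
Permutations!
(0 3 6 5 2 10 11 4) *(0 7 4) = [3, 1, 10, 6, 7, 2, 5, 4, 8, 9, 11, 0] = (0 3 6 5 2 10 11)(4 7)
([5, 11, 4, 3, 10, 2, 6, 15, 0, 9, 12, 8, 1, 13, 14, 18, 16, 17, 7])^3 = [4, 0, 12, 3, 1, 10, 6, 7, 2, 9, 11, 5, 8, 13, 14, 15, 16, 17, 18]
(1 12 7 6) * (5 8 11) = (1 12 7 6)(5 8 11) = [0, 12, 2, 3, 4, 8, 1, 6, 11, 9, 10, 5, 7]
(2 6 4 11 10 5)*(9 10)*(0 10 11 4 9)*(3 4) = (0 10 5 2 6 9 11)(3 4) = [10, 1, 6, 4, 3, 2, 9, 7, 8, 11, 5, 0]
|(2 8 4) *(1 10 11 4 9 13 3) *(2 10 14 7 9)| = |(1 14 7 9 13 3)(2 8)(4 10 11)| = 6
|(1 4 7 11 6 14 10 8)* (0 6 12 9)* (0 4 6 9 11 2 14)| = |(0 9 4 7 2 14 10 8 1 6)(11 12)| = 10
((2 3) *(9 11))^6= (11)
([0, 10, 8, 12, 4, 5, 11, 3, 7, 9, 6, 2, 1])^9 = [0, 1, 2, 3, 4, 5, 6, 7, 8, 9, 10, 11, 12]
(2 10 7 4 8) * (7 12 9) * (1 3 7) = (1 3 7 4 8 2 10 12 9) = [0, 3, 10, 7, 8, 5, 6, 4, 2, 1, 12, 11, 9]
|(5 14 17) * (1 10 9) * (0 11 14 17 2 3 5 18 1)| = |(0 11 14 2 3 5 17 18 1 10 9)| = 11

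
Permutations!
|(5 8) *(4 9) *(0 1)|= 2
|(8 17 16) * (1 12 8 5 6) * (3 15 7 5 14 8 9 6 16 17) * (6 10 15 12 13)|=30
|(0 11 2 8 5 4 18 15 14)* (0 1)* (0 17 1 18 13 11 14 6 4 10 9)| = 26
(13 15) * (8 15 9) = (8 15 13 9) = [0, 1, 2, 3, 4, 5, 6, 7, 15, 8, 10, 11, 12, 9, 14, 13]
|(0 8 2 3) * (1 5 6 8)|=7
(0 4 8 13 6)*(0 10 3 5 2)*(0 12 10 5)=(0 4 8 13 6 5 2 12 10 3)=[4, 1, 12, 0, 8, 2, 5, 7, 13, 9, 3, 11, 10, 6]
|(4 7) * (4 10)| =3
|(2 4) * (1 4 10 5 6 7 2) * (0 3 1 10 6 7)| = 9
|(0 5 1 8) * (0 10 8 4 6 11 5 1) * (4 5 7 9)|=30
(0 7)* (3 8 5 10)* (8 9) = [7, 1, 2, 9, 4, 10, 6, 0, 5, 8, 3] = (0 7)(3 9 8 5 10)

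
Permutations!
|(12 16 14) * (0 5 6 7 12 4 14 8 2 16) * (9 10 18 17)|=60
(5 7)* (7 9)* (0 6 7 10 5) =[6, 1, 2, 3, 4, 9, 7, 0, 8, 10, 5] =(0 6 7)(5 9 10)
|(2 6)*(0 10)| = 2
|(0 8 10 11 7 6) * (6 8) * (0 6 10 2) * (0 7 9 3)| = |(0 10 11 9 3)(2 7 8)| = 15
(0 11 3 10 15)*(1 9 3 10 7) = (0 11 10 15)(1 9 3 7) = [11, 9, 2, 7, 4, 5, 6, 1, 8, 3, 15, 10, 12, 13, 14, 0]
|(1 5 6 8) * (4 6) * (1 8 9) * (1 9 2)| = 5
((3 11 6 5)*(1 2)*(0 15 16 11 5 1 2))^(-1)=((0 15 16 11 6 1)(3 5))^(-1)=(0 1 6 11 16 15)(3 5)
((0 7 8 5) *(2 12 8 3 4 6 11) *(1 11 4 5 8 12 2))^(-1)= ((12)(0 7 3 5)(1 11)(4 6))^(-1)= (12)(0 5 3 7)(1 11)(4 6)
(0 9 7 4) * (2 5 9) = (0 2 5 9 7 4) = [2, 1, 5, 3, 0, 9, 6, 4, 8, 7]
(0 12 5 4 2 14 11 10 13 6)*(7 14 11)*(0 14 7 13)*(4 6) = [12, 1, 11, 3, 2, 6, 14, 7, 8, 9, 0, 10, 5, 4, 13] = (0 12 5 6 14 13 4 2 11 10)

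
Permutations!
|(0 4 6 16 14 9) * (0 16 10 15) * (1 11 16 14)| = 30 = |(0 4 6 10 15)(1 11 16)(9 14)|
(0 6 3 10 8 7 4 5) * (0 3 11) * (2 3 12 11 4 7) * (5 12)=(0 6 4 12 11)(2 3 10 8)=[6, 1, 3, 10, 12, 5, 4, 7, 2, 9, 8, 0, 11]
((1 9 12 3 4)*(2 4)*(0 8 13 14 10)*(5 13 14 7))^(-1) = (0 10 14 8)(1 4 2 3 12 9)(5 7 13)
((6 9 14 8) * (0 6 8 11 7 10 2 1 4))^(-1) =((0 6 9 14 11 7 10 2 1 4))^(-1) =(0 4 1 2 10 7 11 14 9 6)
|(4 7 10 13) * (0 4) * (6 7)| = 6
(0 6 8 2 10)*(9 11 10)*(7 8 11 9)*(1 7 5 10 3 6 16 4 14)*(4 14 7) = (0 16 14 1 4 7 8 2 5 10)(3 6 11) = [16, 4, 5, 6, 7, 10, 11, 8, 2, 9, 0, 3, 12, 13, 1, 15, 14]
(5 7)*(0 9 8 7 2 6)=(0 9 8 7 5 2 6)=[9, 1, 6, 3, 4, 2, 0, 5, 7, 8]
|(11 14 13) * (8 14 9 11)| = 6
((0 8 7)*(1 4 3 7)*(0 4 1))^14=(8)(3 4 7)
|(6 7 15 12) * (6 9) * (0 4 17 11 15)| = 9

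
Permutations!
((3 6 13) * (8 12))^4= ((3 6 13)(8 12))^4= (3 6 13)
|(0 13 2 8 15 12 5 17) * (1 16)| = |(0 13 2 8 15 12 5 17)(1 16)| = 8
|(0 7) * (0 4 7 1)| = 2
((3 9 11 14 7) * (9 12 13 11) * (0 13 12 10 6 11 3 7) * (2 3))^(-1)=((0 13 2 3 10 6 11 14))^(-1)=(0 14 11 6 10 3 2 13)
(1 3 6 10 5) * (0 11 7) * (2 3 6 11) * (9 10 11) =(0 2 3 9 10 5 1 6 11 7) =[2, 6, 3, 9, 4, 1, 11, 0, 8, 10, 5, 7]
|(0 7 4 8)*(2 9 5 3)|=|(0 7 4 8)(2 9 5 3)|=4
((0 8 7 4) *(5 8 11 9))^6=(0 4 7 8 5 9 11)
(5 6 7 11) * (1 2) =(1 2)(5 6 7 11) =[0, 2, 1, 3, 4, 6, 7, 11, 8, 9, 10, 5]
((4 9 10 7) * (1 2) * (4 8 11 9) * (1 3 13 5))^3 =((1 2 3 13 5)(7 8 11 9 10))^3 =(1 13 2 5 3)(7 9 8 10 11)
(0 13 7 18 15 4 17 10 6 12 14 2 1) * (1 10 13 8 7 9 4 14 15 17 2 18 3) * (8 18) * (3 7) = (0 18 17 13 9 4 2 10 6 12 15 14 8 3 1) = [18, 0, 10, 1, 2, 5, 12, 7, 3, 4, 6, 11, 15, 9, 8, 14, 16, 13, 17]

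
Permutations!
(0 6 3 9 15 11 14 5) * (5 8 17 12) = [6, 1, 2, 9, 4, 0, 3, 7, 17, 15, 10, 14, 5, 13, 8, 11, 16, 12] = (0 6 3 9 15 11 14 8 17 12 5)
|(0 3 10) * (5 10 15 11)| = |(0 3 15 11 5 10)| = 6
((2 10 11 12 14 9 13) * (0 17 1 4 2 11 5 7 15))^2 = (0 1 2 5 15 17 4 10 7)(9 11 14 13 12)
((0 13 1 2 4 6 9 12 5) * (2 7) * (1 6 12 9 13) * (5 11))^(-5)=((0 1 7 2 4 12 11 5)(6 13))^(-5)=(0 2 11 1 4 5 7 12)(6 13)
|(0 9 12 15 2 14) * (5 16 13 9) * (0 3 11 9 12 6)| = |(0 5 16 13 12 15 2 14 3 11 9 6)| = 12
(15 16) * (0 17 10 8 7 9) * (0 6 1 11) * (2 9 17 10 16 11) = [10, 2, 9, 3, 4, 5, 1, 17, 7, 6, 8, 0, 12, 13, 14, 11, 15, 16] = (0 10 8 7 17 16 15 11)(1 2 9 6)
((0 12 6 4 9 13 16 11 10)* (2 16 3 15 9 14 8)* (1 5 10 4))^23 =(0 10 5 1 6 12)(2 8 14 4 11 16)(3 13 9 15)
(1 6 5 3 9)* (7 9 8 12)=(1 6 5 3 8 12 7 9)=[0, 6, 2, 8, 4, 3, 5, 9, 12, 1, 10, 11, 7]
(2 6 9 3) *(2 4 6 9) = (2 9 3 4 6) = [0, 1, 9, 4, 6, 5, 2, 7, 8, 3]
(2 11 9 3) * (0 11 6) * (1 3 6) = [11, 3, 1, 2, 4, 5, 0, 7, 8, 6, 10, 9] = (0 11 9 6)(1 3 2)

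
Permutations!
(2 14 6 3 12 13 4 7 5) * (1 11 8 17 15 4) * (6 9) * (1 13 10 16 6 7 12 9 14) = (1 11 8 17 15 4 12 10 16 6 3 9 7 5 2) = [0, 11, 1, 9, 12, 2, 3, 5, 17, 7, 16, 8, 10, 13, 14, 4, 6, 15]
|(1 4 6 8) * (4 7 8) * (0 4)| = 3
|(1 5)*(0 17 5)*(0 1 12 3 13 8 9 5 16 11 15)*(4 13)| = 35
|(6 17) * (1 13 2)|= |(1 13 2)(6 17)|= 6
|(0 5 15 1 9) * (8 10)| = |(0 5 15 1 9)(8 10)| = 10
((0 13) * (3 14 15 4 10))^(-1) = ((0 13)(3 14 15 4 10))^(-1) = (0 13)(3 10 4 15 14)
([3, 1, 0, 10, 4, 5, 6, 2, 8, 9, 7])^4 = [2, 1, 7, 0, 4, 5, 6, 10, 8, 9, 3]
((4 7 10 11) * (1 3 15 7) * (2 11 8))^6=(1 2 7)(3 11 10)(4 8 15)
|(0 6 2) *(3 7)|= 6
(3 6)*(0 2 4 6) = (0 2 4 6 3) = [2, 1, 4, 0, 6, 5, 3]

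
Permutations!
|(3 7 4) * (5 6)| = 6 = |(3 7 4)(5 6)|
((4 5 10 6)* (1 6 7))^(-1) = ((1 6 4 5 10 7))^(-1) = (1 7 10 5 4 6)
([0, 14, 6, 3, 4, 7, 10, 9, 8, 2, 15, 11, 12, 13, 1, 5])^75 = [0, 14, 7, 3, 4, 10, 9, 15, 8, 5, 2, 11, 12, 13, 1, 6]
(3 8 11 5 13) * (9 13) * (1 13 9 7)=[0, 13, 2, 8, 4, 7, 6, 1, 11, 9, 10, 5, 12, 3]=(1 13 3 8 11 5 7)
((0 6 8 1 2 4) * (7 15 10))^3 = ((0 6 8 1 2 4)(7 15 10))^3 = (15)(0 1)(2 6)(4 8)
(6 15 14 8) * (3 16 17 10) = [0, 1, 2, 16, 4, 5, 15, 7, 6, 9, 3, 11, 12, 13, 8, 14, 17, 10] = (3 16 17 10)(6 15 14 8)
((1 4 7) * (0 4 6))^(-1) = (0 6 1 7 4)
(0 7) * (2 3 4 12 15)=(0 7)(2 3 4 12 15)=[7, 1, 3, 4, 12, 5, 6, 0, 8, 9, 10, 11, 15, 13, 14, 2]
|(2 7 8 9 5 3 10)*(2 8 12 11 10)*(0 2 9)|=|(0 2 7 12 11 10 8)(3 9 5)|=21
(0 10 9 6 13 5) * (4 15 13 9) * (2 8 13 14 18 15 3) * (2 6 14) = (0 10 4 3 6 9 14 18 15 2 8 13 5) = [10, 1, 8, 6, 3, 0, 9, 7, 13, 14, 4, 11, 12, 5, 18, 2, 16, 17, 15]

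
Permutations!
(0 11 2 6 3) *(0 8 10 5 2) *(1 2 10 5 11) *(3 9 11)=(0 1 2 6 9 11)(3 8 5 10)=[1, 2, 6, 8, 4, 10, 9, 7, 5, 11, 3, 0]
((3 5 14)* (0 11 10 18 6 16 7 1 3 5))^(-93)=((0 11 10 18 6 16 7 1 3)(5 14))^(-93)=(0 7 18)(1 6 11)(3 16 10)(5 14)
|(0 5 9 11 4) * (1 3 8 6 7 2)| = 30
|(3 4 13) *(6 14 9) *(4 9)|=|(3 9 6 14 4 13)|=6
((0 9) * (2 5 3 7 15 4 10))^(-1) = (0 9)(2 10 4 15 7 3 5)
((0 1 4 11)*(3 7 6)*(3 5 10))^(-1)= (0 11 4 1)(3 10 5 6 7)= ((0 1 4 11)(3 7 6 5 10))^(-1)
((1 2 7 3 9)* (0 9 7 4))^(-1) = (0 4 2 1 9)(3 7)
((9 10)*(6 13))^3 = (6 13)(9 10)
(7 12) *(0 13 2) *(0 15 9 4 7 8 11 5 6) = (0 13 2 15 9 4 7 12 8 11 5 6) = [13, 1, 15, 3, 7, 6, 0, 12, 11, 4, 10, 5, 8, 2, 14, 9]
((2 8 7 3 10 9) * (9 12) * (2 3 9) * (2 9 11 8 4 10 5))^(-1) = (2 5 3 9 12 10 4)(7 8 11)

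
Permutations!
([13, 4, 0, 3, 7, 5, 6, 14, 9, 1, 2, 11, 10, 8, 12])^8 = (0 12 4 8 2 14 1 13 10 7 9)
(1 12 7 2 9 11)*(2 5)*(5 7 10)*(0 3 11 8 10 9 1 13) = (0 3 11 13)(1 12 9 8 10 5 2) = [3, 12, 1, 11, 4, 2, 6, 7, 10, 8, 5, 13, 9, 0]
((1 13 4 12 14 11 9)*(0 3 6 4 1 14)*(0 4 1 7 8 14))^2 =((0 3 6 1 13 7 8 14 11 9)(4 12))^2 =(0 6 13 8 11)(1 7 14 9 3)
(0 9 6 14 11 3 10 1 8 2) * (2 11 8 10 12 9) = [2, 10, 0, 12, 4, 5, 14, 7, 11, 6, 1, 3, 9, 13, 8] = (0 2)(1 10)(3 12 9 6 14 8 11)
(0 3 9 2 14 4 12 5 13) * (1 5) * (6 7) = (0 3 9 2 14 4 12 1 5 13)(6 7) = [3, 5, 14, 9, 12, 13, 7, 6, 8, 2, 10, 11, 1, 0, 4]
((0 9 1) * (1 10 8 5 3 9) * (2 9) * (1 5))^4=((0 5 3 2 9 10 8 1))^4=(0 9)(1 2)(3 8)(5 10)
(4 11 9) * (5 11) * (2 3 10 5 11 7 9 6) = (2 3 10 5 7 9 4 11 6) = [0, 1, 3, 10, 11, 7, 2, 9, 8, 4, 5, 6]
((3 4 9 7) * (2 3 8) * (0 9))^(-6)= (0 9 7 8 2 3 4)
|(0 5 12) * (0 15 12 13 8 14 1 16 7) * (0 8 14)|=|(0 5 13 14 1 16 7 8)(12 15)|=8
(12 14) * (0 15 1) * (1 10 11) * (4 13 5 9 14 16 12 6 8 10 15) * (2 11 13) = (0 4 2 11 1)(5 9 14 6 8 10 13)(12 16) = [4, 0, 11, 3, 2, 9, 8, 7, 10, 14, 13, 1, 16, 5, 6, 15, 12]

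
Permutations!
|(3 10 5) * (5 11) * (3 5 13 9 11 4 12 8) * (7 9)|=20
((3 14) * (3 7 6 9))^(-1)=(3 9 6 7 14)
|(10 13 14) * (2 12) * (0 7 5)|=|(0 7 5)(2 12)(10 13 14)|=6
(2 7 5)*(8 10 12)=(2 7 5)(8 10 12)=[0, 1, 7, 3, 4, 2, 6, 5, 10, 9, 12, 11, 8]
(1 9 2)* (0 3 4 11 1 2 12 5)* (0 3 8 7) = (0 8 7)(1 9 12 5 3 4 11) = [8, 9, 2, 4, 11, 3, 6, 0, 7, 12, 10, 1, 5]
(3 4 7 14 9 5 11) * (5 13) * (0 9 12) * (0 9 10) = (0 10)(3 4 7 14 12 9 13 5 11) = [10, 1, 2, 4, 7, 11, 6, 14, 8, 13, 0, 3, 9, 5, 12]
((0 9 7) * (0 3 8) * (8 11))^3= (0 3)(7 8)(9 11)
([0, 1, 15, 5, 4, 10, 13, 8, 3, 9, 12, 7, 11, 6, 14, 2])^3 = [0, 1, 15, 12, 4, 11, 13, 5, 10, 9, 7, 3, 8, 6, 14, 2]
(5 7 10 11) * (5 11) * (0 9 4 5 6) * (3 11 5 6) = (0 9 4 6)(3 11 5 7 10) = [9, 1, 2, 11, 6, 7, 0, 10, 8, 4, 3, 5]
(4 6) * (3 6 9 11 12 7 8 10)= (3 6 4 9 11 12 7 8 10)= [0, 1, 2, 6, 9, 5, 4, 8, 10, 11, 3, 12, 7]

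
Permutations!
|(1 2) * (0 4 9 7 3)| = 10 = |(0 4 9 7 3)(1 2)|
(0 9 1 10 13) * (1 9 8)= (0 8 1 10 13)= [8, 10, 2, 3, 4, 5, 6, 7, 1, 9, 13, 11, 12, 0]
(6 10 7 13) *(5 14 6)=(5 14 6 10 7 13)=[0, 1, 2, 3, 4, 14, 10, 13, 8, 9, 7, 11, 12, 5, 6]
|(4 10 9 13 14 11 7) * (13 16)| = 8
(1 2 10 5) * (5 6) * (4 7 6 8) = (1 2 10 8 4 7 6 5) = [0, 2, 10, 3, 7, 1, 5, 6, 4, 9, 8]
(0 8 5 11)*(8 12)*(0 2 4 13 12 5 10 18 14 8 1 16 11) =(0 5)(1 16 11 2 4 13 12)(8 10 18 14) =[5, 16, 4, 3, 13, 0, 6, 7, 10, 9, 18, 2, 1, 12, 8, 15, 11, 17, 14]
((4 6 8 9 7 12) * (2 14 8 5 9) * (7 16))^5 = (2 8 14)(4 7 9 6 12 16 5) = ((2 14 8)(4 6 5 9 16 7 12))^5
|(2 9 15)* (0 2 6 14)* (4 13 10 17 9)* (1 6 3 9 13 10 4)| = 60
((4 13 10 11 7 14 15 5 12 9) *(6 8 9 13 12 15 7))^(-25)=((4 12 13 10 11 6 8 9)(5 15)(7 14))^(-25)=(4 9 8 6 11 10 13 12)(5 15)(7 14)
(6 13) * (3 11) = (3 11)(6 13) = [0, 1, 2, 11, 4, 5, 13, 7, 8, 9, 10, 3, 12, 6]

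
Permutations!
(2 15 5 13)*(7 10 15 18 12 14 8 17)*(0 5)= [5, 1, 18, 3, 4, 13, 6, 10, 17, 9, 15, 11, 14, 2, 8, 0, 16, 7, 12]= (0 5 13 2 18 12 14 8 17 7 10 15)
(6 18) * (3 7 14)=(3 7 14)(6 18)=[0, 1, 2, 7, 4, 5, 18, 14, 8, 9, 10, 11, 12, 13, 3, 15, 16, 17, 6]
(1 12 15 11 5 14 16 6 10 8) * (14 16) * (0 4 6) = (0 4 6 10 8 1 12 15 11 5 16) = [4, 12, 2, 3, 6, 16, 10, 7, 1, 9, 8, 5, 15, 13, 14, 11, 0]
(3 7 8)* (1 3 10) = (1 3 7 8 10) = [0, 3, 2, 7, 4, 5, 6, 8, 10, 9, 1]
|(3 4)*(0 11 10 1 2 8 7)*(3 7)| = |(0 11 10 1 2 8 3 4 7)| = 9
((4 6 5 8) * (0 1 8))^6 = ((0 1 8 4 6 5))^6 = (8)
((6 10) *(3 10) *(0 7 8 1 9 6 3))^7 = (0 7 8 1 9 6)(3 10)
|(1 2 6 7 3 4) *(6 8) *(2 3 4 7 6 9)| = 12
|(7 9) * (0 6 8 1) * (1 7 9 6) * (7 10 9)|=10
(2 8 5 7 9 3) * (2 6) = (2 8 5 7 9 3 6) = [0, 1, 8, 6, 4, 7, 2, 9, 5, 3]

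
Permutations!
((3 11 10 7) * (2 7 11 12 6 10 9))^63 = (2 9 11 10 6 12 3 7)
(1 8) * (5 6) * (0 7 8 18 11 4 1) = (0 7 8)(1 18 11 4)(5 6) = [7, 18, 2, 3, 1, 6, 5, 8, 0, 9, 10, 4, 12, 13, 14, 15, 16, 17, 11]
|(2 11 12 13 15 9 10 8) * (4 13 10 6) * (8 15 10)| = |(2 11 12 8)(4 13 10 15 9 6)| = 12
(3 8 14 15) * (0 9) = (0 9)(3 8 14 15) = [9, 1, 2, 8, 4, 5, 6, 7, 14, 0, 10, 11, 12, 13, 15, 3]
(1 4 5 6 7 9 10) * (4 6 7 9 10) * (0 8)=(0 8)(1 6 9 4 5 7 10)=[8, 6, 2, 3, 5, 7, 9, 10, 0, 4, 1]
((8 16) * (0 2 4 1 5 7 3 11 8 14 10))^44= ((0 2 4 1 5 7 3 11 8 16 14 10))^44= (0 8 5)(1 10 11)(2 16 7)(3 4 14)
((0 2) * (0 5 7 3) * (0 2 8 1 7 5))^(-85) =((0 8 1 7 3 2))^(-85) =(0 2 3 7 1 8)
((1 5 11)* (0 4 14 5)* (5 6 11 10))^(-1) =((0 4 14 6 11 1)(5 10))^(-1) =(0 1 11 6 14 4)(5 10)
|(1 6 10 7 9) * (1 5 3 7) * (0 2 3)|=6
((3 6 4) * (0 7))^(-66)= ((0 7)(3 6 4))^(-66)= (7)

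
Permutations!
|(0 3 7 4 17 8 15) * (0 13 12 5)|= |(0 3 7 4 17 8 15 13 12 5)|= 10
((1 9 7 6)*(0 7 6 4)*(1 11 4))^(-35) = ((0 7 1 9 6 11 4))^(-35) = (11)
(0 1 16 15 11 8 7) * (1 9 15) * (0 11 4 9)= (1 16)(4 9 15)(7 11 8)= [0, 16, 2, 3, 9, 5, 6, 11, 7, 15, 10, 8, 12, 13, 14, 4, 1]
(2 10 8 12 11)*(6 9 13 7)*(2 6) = (2 10 8 12 11 6 9 13 7) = [0, 1, 10, 3, 4, 5, 9, 2, 12, 13, 8, 6, 11, 7]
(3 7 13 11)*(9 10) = (3 7 13 11)(9 10) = [0, 1, 2, 7, 4, 5, 6, 13, 8, 10, 9, 3, 12, 11]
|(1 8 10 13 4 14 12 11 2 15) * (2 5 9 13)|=|(1 8 10 2 15)(4 14 12 11 5 9 13)|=35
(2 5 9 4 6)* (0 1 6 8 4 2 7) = (0 1 6 7)(2 5 9)(4 8) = [1, 6, 5, 3, 8, 9, 7, 0, 4, 2]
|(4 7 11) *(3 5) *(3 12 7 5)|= 5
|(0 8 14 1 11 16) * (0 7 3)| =8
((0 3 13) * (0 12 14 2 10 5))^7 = ((0 3 13 12 14 2 10 5))^7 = (0 5 10 2 14 12 13 3)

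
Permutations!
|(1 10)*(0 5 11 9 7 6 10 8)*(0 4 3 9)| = 24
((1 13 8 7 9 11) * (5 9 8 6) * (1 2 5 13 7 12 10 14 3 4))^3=((1 7 8 12 10 14 3 4)(2 5 9 11)(6 13))^3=(1 12 3 7 10 4 8 14)(2 11 9 5)(6 13)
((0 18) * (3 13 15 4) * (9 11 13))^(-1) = (0 18)(3 4 15 13 11 9)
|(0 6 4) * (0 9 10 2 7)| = |(0 6 4 9 10 2 7)| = 7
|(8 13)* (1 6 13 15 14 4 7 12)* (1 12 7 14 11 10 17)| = 8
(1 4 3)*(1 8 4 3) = [0, 3, 2, 8, 1, 5, 6, 7, 4] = (1 3 8 4)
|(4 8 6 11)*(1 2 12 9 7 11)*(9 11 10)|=21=|(1 2 12 11 4 8 6)(7 10 9)|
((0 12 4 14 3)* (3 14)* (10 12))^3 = ((14)(0 10 12 4 3))^3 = (14)(0 4 10 3 12)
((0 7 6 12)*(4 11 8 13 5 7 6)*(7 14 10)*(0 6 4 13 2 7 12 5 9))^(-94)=((0 4 11 8 2 7 13 9)(5 14 10 12 6))^(-94)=(0 11 2 13)(4 8 7 9)(5 14 10 12 6)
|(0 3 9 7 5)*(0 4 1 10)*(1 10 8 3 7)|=20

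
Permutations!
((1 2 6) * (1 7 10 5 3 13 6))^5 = ((1 2)(3 13 6 7 10 5))^5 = (1 2)(3 5 10 7 6 13)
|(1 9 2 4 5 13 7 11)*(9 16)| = 9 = |(1 16 9 2 4 5 13 7 11)|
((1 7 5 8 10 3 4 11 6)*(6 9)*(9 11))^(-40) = ((11)(1 7 5 8 10 3 4 9 6))^(-40) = (11)(1 3 7 4 5 9 8 6 10)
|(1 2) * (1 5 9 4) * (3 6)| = 10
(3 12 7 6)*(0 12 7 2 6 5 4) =(0 12 2 6 3 7 5 4) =[12, 1, 6, 7, 0, 4, 3, 5, 8, 9, 10, 11, 2]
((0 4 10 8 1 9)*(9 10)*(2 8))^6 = (1 2)(8 10)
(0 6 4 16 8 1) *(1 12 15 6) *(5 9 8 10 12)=(0 1)(4 16 10 12 15 6)(5 9 8)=[1, 0, 2, 3, 16, 9, 4, 7, 5, 8, 12, 11, 15, 13, 14, 6, 10]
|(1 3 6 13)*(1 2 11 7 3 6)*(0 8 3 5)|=10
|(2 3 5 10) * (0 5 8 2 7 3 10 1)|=15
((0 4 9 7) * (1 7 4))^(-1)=((0 1 7)(4 9))^(-1)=(0 7 1)(4 9)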